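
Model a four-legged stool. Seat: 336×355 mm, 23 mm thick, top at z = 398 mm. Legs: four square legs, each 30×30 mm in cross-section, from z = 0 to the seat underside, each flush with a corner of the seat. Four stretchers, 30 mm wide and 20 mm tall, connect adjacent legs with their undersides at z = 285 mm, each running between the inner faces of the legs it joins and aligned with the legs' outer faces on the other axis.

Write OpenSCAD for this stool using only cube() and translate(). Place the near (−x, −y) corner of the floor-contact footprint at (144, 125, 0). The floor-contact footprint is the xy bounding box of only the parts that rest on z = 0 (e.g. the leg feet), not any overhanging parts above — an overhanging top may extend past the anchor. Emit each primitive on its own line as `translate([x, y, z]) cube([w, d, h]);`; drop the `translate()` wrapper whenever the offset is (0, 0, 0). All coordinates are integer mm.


translate([144, 125, 375]) cube([336, 355, 23]);
translate([144, 125, 0]) cube([30, 30, 375]);
translate([450, 125, 0]) cube([30, 30, 375]);
translate([144, 450, 0]) cube([30, 30, 375]);
translate([450, 450, 0]) cube([30, 30, 375]);
translate([174, 125, 285]) cube([276, 30, 20]);
translate([174, 450, 285]) cube([276, 30, 20]);
translate([144, 155, 285]) cube([30, 295, 20]);
translate([450, 155, 285]) cube([30, 295, 20]);


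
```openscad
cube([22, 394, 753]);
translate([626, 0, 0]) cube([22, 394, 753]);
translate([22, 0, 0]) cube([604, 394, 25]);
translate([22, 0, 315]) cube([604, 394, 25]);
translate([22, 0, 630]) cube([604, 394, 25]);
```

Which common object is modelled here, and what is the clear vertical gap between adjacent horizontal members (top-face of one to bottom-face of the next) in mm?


A bookshelf. The clear shelf gap is 290 mm.

Two tall side panels with 3 horizontal boards between them — a bookshelf. The first two shelf undersides are at z = 0 and z = 315; with shelf thickness 25, the clear gap is 315 − 0 − 25 = 290 mm.


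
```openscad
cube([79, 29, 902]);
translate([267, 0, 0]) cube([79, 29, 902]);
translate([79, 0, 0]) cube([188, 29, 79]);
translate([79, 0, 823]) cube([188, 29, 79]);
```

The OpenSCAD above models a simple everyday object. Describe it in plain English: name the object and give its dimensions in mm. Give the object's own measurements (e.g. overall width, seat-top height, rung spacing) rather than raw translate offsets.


A rectangular picture frame lying in the x–z plane (depth along y). The opening is 188 mm wide (x) by 744 mm tall (z), surrounded by a border 79 mm wide on all four sides. The frame is 29 mm deep and is made of two full-height vertical stiles with two horizontal rails fitted between them.


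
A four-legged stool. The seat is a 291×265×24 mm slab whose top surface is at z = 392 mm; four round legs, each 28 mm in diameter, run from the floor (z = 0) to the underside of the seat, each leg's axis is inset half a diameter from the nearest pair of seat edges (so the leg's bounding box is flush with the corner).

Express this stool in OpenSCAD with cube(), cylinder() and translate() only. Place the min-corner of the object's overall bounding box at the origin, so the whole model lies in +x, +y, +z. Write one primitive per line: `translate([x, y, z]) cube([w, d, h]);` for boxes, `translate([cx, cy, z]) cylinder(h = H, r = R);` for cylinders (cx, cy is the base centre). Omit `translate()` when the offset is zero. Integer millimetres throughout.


// leg_h = 392 - 24 = 368
translate([0, 0, 368]) cube([291, 265, 24]);
translate([14, 14, 0]) cylinder(h = 368, r = 14);
translate([277, 14, 0]) cylinder(h = 368, r = 14);
translate([14, 251, 0]) cylinder(h = 368, r = 14);
translate([277, 251, 0]) cylinder(h = 368, r = 14);


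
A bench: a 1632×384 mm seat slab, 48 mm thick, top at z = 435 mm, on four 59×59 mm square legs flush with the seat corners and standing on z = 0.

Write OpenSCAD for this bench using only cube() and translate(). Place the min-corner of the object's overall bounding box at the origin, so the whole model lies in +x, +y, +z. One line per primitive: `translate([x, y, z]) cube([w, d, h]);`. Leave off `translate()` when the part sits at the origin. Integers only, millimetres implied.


// leg_h = 435 − 48 = 387
translate([0, 0, 387]) cube([1632, 384, 48]);
cube([59, 59, 387]);
translate([0, 325, 0]) cube([59, 59, 387]);
translate([1573, 0, 0]) cube([59, 59, 387]);
translate([1573, 325, 0]) cube([59, 59, 387]);


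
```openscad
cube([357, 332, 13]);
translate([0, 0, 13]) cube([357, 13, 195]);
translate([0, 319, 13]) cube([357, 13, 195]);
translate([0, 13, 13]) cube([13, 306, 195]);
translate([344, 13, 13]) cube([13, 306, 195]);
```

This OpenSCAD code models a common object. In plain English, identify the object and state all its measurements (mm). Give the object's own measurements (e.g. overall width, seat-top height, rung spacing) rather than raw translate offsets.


An open-topped rectangular box: outside dimensions 357×332×208 mm, with a uniform wall and base thickness of 13 mm. The base is a full 357×332 slab on the floor; four walls sit on top of the base. The front and back walls (the −y and +y sides) span the full width; the two side walls fit between them.


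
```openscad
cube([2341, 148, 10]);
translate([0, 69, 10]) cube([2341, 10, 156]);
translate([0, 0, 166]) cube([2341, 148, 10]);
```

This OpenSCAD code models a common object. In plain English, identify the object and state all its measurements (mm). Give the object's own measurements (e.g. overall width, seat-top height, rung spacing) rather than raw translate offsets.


An I-beam lying along x, 2341 mm long. Overall section height 176 mm. Two flanges 148 mm wide (y) and 10 mm thick, one on the floor and one at the top; a web 10 mm thick runs between them, centred on the flange width.


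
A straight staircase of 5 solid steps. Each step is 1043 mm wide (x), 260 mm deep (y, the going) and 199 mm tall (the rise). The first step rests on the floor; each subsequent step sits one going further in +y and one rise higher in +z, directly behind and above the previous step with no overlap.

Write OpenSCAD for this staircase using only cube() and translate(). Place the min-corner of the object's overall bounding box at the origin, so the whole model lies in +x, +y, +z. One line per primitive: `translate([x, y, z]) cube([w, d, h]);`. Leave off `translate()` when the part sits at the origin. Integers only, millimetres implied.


cube([1043, 260, 199]);
translate([0, 260, 199]) cube([1043, 260, 199]);
translate([0, 520, 398]) cube([1043, 260, 199]);
translate([0, 780, 597]) cube([1043, 260, 199]);
translate([0, 1040, 796]) cube([1043, 260, 199]);


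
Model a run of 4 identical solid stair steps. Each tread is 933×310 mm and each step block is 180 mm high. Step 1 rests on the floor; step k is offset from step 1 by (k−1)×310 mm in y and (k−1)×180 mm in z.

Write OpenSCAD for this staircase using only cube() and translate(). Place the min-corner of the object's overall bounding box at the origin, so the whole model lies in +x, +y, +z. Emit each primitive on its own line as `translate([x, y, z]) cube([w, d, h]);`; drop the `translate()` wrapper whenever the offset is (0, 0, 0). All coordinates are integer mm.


cube([933, 310, 180]);
translate([0, 310, 180]) cube([933, 310, 180]);
translate([0, 620, 360]) cube([933, 310, 180]);
translate([0, 930, 540]) cube([933, 310, 180]);


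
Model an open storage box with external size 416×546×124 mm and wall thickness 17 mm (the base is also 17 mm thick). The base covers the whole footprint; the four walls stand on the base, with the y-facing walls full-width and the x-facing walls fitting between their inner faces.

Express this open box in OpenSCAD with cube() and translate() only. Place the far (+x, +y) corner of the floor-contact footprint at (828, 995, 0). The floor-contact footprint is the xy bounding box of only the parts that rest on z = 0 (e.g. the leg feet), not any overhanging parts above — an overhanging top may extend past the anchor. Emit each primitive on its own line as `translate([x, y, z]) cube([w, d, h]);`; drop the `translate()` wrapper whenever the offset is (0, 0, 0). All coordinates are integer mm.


translate([412, 449, 0]) cube([416, 546, 17]);
translate([412, 449, 17]) cube([416, 17, 107]);
translate([412, 978, 17]) cube([416, 17, 107]);
translate([412, 466, 17]) cube([17, 512, 107]);
translate([811, 466, 17]) cube([17, 512, 107]);


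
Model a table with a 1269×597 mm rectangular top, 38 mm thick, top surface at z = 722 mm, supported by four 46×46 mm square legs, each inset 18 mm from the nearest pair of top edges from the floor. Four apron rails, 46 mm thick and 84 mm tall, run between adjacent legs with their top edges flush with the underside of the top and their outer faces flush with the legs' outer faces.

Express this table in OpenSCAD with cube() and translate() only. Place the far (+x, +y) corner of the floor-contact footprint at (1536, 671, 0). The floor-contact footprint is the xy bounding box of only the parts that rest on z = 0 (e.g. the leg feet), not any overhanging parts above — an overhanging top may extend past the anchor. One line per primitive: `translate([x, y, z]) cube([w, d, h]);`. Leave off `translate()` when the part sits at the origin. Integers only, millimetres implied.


translate([285, 92, 684]) cube([1269, 597, 38]);
translate([303, 110, 0]) cube([46, 46, 684]);
translate([1490, 110, 0]) cube([46, 46, 684]);
translate([303, 625, 0]) cube([46, 46, 684]);
translate([1490, 625, 0]) cube([46, 46, 684]);
translate([349, 110, 600]) cube([1141, 46, 84]);
translate([349, 625, 600]) cube([1141, 46, 84]);
translate([303, 156, 600]) cube([46, 469, 84]);
translate([1490, 156, 600]) cube([46, 469, 84]);


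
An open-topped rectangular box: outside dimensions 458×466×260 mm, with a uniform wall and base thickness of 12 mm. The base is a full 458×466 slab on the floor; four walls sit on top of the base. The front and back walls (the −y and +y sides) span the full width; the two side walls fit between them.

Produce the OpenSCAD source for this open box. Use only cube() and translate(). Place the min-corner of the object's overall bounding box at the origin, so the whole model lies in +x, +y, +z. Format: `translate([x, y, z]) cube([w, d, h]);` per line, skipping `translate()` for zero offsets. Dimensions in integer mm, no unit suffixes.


cube([458, 466, 12]);
translate([0, 0, 12]) cube([458, 12, 248]);
translate([0, 454, 12]) cube([458, 12, 248]);
translate([0, 12, 12]) cube([12, 442, 248]);
translate([446, 12, 12]) cube([12, 442, 248]);


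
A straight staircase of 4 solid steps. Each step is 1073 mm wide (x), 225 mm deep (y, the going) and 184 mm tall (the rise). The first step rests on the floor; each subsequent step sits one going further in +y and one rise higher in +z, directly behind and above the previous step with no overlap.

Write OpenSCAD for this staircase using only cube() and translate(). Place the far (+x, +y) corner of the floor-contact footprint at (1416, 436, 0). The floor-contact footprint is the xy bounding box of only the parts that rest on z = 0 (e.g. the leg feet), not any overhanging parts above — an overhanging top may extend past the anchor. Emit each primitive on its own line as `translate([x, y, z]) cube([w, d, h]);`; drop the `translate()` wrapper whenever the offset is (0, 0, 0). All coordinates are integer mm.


translate([343, 211, 0]) cube([1073, 225, 184]);
translate([343, 436, 184]) cube([1073, 225, 184]);
translate([343, 661, 368]) cube([1073, 225, 184]);
translate([343, 886, 552]) cube([1073, 225, 184]);


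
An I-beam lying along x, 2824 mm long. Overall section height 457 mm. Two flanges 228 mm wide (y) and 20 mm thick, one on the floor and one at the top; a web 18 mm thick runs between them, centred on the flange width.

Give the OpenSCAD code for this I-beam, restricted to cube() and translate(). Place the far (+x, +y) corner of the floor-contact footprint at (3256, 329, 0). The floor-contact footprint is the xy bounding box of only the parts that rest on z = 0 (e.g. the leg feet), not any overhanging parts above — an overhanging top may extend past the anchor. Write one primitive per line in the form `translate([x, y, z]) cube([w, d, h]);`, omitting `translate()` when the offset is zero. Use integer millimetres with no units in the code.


translate([432, 101, 0]) cube([2824, 228, 20]);
translate([432, 206, 20]) cube([2824, 18, 417]);
translate([432, 101, 437]) cube([2824, 228, 20]);


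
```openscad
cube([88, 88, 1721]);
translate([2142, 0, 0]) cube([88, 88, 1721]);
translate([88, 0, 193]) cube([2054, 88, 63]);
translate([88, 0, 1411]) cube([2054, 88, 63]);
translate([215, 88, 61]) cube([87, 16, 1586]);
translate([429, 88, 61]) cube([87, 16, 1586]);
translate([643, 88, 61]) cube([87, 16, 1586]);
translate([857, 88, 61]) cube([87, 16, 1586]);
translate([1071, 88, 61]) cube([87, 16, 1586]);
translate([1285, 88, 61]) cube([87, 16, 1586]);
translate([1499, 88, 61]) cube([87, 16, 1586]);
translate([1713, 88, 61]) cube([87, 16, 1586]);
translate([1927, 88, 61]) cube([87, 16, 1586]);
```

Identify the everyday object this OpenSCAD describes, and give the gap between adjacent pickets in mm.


A fence section. The picket gap is 127 mm.

Two posts, two rails, 9 pickets — a fence section. Span 2054 mm holds 9 pickets of 87 mm with 10 equal gaps: ⌊(2054 − 9·87) / 10⌋ = 127 mm.


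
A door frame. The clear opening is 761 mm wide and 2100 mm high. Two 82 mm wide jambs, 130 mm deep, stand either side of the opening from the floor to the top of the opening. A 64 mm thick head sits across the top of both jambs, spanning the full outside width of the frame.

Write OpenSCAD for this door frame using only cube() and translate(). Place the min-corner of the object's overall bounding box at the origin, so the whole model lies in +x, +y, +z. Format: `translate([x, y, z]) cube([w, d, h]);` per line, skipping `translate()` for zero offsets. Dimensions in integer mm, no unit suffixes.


cube([82, 130, 2100]);
translate([843, 0, 0]) cube([82, 130, 2100]);
translate([0, 0, 2100]) cube([925, 130, 64]);


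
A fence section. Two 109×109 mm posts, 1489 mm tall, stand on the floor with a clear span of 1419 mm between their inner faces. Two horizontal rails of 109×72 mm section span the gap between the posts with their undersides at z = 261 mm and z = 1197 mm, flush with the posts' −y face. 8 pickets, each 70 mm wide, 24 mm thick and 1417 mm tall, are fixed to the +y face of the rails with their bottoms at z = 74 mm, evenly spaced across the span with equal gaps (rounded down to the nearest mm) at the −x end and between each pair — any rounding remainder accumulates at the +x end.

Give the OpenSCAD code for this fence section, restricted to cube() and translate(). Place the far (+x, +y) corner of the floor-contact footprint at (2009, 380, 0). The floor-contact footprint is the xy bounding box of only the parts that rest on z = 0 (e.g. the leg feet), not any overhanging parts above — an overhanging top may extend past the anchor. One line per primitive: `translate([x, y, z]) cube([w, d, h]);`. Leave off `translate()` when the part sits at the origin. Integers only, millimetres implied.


translate([372, 271, 0]) cube([109, 109, 1489]);
translate([1900, 271, 0]) cube([109, 109, 1489]);
translate([481, 271, 261]) cube([1419, 109, 72]);
translate([481, 271, 1197]) cube([1419, 109, 72]);
translate([576, 380, 74]) cube([70, 24, 1417]);
translate([741, 380, 74]) cube([70, 24, 1417]);
translate([906, 380, 74]) cube([70, 24, 1417]);
translate([1071, 380, 74]) cube([70, 24, 1417]);
translate([1236, 380, 74]) cube([70, 24, 1417]);
translate([1401, 380, 74]) cube([70, 24, 1417]);
translate([1566, 380, 74]) cube([70, 24, 1417]);
translate([1731, 380, 74]) cube([70, 24, 1417]);


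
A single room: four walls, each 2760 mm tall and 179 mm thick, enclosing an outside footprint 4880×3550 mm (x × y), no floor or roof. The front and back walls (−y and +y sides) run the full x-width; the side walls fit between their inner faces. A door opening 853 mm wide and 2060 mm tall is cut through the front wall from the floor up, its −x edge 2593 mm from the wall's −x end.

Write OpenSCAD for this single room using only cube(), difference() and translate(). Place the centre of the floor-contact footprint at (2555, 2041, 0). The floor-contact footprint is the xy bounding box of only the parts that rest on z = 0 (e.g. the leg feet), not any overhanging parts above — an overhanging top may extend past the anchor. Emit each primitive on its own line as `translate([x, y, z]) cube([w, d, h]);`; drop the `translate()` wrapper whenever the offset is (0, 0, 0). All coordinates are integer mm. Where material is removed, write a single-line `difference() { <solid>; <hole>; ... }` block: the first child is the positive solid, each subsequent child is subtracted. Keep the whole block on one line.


difference() { translate([115, 266, 0]) cube([4880, 179, 2760]); translate([2708, 266, 0]) cube([853, 179, 2060]); }
translate([115, 3637, 0]) cube([4880, 179, 2760]);
translate([115, 445, 0]) cube([179, 3192, 2760]);
translate([4816, 445, 0]) cube([179, 3192, 2760]);


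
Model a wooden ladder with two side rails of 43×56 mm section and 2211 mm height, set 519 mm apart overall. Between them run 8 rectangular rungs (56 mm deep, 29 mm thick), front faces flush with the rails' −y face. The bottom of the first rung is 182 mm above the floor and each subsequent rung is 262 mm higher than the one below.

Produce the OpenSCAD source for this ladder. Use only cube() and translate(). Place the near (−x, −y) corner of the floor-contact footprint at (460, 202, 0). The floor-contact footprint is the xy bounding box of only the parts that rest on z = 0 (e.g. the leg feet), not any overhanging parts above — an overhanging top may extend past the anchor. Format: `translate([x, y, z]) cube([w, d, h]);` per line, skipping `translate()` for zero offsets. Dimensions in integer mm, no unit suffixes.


translate([460, 202, 0]) cube([43, 56, 2211]);
translate([936, 202, 0]) cube([43, 56, 2211]);
translate([503, 202, 182]) cube([433, 56, 29]);
translate([503, 202, 444]) cube([433, 56, 29]);
translate([503, 202, 706]) cube([433, 56, 29]);
translate([503, 202, 968]) cube([433, 56, 29]);
translate([503, 202, 1230]) cube([433, 56, 29]);
translate([503, 202, 1492]) cube([433, 56, 29]);
translate([503, 202, 1754]) cube([433, 56, 29]);
translate([503, 202, 2016]) cube([433, 56, 29]);


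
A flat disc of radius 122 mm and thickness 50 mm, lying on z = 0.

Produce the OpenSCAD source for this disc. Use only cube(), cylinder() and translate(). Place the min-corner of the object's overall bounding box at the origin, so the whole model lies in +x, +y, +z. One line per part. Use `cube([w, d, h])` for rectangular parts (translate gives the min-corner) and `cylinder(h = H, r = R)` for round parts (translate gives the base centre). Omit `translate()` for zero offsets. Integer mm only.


translate([122, 122, 0]) cylinder(h = 50, r = 122);


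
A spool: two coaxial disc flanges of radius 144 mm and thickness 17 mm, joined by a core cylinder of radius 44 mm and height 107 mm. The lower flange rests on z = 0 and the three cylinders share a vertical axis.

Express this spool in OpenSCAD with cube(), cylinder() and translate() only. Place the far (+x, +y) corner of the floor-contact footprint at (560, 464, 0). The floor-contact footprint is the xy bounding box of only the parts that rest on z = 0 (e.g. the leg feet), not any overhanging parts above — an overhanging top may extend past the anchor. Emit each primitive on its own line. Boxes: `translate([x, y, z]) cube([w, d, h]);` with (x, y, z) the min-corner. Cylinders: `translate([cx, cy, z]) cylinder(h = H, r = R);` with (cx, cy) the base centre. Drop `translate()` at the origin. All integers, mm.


translate([416, 320, 0]) cylinder(h = 17, r = 144);
translate([416, 320, 17]) cylinder(h = 107, r = 44);
translate([416, 320, 124]) cylinder(h = 17, r = 144);


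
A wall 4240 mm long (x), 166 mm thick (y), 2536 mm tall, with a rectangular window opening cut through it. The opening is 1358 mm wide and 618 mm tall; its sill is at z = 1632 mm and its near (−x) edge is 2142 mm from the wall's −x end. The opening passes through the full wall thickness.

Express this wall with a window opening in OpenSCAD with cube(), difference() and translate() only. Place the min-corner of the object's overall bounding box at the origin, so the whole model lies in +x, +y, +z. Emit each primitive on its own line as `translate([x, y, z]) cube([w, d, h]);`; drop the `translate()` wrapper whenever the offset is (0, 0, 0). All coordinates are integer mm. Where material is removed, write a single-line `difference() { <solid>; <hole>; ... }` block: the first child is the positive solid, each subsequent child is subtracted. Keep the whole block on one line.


difference() { cube([4240, 166, 2536]); translate([2142, 0, 1632]) cube([1358, 166, 618]); }


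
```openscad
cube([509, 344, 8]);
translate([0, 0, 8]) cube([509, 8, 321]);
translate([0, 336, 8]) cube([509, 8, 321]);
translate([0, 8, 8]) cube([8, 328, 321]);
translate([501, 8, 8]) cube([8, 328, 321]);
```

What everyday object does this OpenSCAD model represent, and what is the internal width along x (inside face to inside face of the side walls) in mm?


An open box. The internal width is 493 mm.

A 509×344 base slab with four walls standing on it — an open box. The base is 509 mm wide and the walls are 8 mm thick, so the internal width is 509 − 2 × 8 = 493 mm.


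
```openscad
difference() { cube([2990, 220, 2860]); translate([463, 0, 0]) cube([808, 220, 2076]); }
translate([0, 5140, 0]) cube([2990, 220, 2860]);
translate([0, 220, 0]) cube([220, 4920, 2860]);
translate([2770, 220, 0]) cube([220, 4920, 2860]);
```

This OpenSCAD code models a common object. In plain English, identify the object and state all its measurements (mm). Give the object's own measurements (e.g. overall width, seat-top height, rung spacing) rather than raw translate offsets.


A single room: four walls, each 2860 mm tall and 220 mm thick, enclosing an outside footprint 2990×5360 mm (x × y), no floor or roof. The front and back walls (−y and +y sides) run the full x-width; the side walls fit between their inner faces. A door opening 808 mm wide and 2076 mm tall is cut through the front wall from the floor up, its −x edge 463 mm from the wall's −x end.


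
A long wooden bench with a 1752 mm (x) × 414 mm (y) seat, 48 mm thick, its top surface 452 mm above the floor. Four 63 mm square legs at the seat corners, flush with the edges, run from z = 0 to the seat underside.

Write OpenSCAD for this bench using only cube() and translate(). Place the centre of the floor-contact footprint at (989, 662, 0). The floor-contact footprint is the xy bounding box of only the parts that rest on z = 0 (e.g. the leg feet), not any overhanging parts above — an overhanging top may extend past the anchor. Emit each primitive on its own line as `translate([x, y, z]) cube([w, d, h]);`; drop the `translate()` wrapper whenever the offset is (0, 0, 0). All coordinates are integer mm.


translate([113, 455, 404]) cube([1752, 414, 48]);
translate([113, 455, 0]) cube([63, 63, 404]);
translate([113, 806, 0]) cube([63, 63, 404]);
translate([1802, 455, 0]) cube([63, 63, 404]);
translate([1802, 806, 0]) cube([63, 63, 404]);


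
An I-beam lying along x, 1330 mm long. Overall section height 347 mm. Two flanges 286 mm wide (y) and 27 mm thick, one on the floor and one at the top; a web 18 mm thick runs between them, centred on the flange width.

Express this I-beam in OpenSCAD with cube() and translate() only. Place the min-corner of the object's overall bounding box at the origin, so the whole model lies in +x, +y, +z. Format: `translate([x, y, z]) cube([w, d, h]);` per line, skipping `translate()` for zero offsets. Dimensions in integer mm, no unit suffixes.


cube([1330, 286, 27]);
translate([0, 134, 27]) cube([1330, 18, 293]);
translate([0, 0, 320]) cube([1330, 286, 27]);


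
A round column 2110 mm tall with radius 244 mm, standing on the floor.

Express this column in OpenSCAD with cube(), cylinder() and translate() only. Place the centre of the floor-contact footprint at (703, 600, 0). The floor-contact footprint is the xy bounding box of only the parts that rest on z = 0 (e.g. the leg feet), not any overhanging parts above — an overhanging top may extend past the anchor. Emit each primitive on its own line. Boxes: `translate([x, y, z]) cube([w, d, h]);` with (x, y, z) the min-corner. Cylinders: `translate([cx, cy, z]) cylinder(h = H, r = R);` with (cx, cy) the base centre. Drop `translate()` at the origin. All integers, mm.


translate([703, 600, 0]) cylinder(h = 2110, r = 244);


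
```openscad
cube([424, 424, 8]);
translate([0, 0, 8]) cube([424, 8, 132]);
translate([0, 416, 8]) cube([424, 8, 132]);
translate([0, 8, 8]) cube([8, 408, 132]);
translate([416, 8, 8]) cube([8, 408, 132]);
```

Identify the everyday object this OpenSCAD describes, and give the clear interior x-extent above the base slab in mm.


An open box. The internal width is 408 mm.

A 424×424 base slab with four walls standing on it — an open box. The base is 424 mm wide and the walls are 8 mm thick, so the internal width is 424 − 2 × 8 = 408 mm.


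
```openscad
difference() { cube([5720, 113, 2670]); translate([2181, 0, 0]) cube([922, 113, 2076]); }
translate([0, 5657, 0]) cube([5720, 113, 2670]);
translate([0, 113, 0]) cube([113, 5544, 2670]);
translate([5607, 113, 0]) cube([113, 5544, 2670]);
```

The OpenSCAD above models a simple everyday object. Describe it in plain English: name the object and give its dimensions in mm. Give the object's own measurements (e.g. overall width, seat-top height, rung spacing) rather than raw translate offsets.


A single room: four walls, each 2670 mm tall and 113 mm thick, enclosing an outside footprint 5720×5770 mm (x × y), no floor or roof. The front and back walls (−y and +y sides) run the full x-width; the side walls fit between their inner faces. A door opening 922 mm wide and 2076 mm tall is cut through the front wall from the floor up, its −x edge 2181 mm from the wall's −x end.


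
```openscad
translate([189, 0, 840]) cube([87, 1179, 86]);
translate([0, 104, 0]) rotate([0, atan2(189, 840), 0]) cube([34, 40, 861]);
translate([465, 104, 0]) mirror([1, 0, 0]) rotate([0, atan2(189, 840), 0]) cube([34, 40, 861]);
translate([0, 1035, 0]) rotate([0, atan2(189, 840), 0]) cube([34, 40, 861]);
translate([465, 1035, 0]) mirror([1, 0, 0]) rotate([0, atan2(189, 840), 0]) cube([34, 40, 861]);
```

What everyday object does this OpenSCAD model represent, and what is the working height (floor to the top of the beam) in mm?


A sawhorse. The overall height is 926 mm.

A beam across two mirrored pairs of raked legs — a sawhorse. The beam's underside is at z = 840 (matching the legs' vertical rise in atan2(189, 840)) and the beam is 86 mm tall, so its top is at 840 + 86 = 926 mm. The raked legs top out at the beam's underside, so that is the highest point.


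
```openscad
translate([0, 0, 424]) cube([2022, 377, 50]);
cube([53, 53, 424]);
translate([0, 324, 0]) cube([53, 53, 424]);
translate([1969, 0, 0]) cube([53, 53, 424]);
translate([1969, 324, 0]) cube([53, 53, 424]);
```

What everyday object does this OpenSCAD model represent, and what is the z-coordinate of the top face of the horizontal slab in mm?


A bench. The seat-top height is 474 mm.

A long slab on four corner posts — a bench. The slab sits at z = 424 with thickness 50, so the top is 424 + 50 = 474 mm.


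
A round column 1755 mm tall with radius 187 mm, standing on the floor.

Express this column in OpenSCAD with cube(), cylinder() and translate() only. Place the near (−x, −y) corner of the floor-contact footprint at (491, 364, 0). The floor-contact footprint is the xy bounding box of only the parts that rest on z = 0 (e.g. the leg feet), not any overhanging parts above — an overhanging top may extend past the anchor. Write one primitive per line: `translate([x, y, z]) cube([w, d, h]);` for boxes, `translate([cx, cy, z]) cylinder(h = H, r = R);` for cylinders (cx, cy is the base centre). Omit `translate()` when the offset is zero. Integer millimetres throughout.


translate([678, 551, 0]) cylinder(h = 1755, r = 187);


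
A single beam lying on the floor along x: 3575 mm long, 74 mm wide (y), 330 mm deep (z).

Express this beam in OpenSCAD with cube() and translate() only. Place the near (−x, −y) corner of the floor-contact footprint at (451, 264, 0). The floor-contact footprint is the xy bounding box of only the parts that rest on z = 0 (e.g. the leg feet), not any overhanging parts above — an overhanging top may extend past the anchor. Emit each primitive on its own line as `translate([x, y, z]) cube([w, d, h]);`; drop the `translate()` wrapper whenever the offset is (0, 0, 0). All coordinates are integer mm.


translate([451, 264, 0]) cube([3575, 74, 330]);


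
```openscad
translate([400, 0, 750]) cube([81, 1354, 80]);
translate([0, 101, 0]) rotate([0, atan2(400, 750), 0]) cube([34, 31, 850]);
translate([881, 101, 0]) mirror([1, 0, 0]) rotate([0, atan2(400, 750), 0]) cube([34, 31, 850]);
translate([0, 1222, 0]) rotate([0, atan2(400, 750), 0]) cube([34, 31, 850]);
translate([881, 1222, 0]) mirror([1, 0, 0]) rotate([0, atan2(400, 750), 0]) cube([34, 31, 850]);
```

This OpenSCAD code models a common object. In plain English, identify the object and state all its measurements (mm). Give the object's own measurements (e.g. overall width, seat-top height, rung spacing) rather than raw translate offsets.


A sawhorse. A 81×1354×80 mm beam (x, y, z) sits on two A-frame leg pairs. Each pair is two raked legs of 34×31 mm section (31 mm along y) splaying symmetrically in x. Each leg rises 750 mm vertically over 400 mm of horizontal reach and is 850 mm long along its own axis. Every leg's outer bottom edge rests on the floor and its outer top edge meets a bottom edge of the beam — the left legs (tilting toward +x) meet the beam's −x bottom edge, the right legs (their mirror images, tilting toward −x) meet its +x bottom edge — so the leg tops tuck under the beam, the beam's underside is 750 mm above the floor, and the feet are 881 mm apart outside-to-outside with the beam centred between them. The two leg pairs are set in 101 mm from either end of the beam.


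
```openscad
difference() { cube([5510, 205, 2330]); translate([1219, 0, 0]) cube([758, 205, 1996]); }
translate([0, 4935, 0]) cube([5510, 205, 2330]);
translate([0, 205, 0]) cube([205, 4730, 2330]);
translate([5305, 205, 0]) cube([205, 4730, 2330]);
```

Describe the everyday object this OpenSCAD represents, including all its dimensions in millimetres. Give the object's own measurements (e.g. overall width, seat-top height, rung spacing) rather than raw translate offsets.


A single room: four walls, each 2330 mm tall and 205 mm thick, enclosing an outside footprint 5510×5140 mm (x × y), no floor or roof. The front and back walls (−y and +y sides) run the full x-width; the side walls fit between their inner faces. A door opening 758 mm wide and 1996 mm tall is cut through the front wall from the floor up, its −x edge 1219 mm from the wall's −x end.


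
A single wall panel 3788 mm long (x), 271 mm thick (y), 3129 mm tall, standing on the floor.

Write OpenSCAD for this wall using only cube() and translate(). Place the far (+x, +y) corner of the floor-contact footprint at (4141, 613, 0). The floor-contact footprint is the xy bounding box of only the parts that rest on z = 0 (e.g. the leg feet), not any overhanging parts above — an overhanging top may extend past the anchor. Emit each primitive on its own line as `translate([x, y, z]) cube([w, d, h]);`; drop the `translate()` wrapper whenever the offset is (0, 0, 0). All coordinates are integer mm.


translate([353, 342, 0]) cube([3788, 271, 3129]);


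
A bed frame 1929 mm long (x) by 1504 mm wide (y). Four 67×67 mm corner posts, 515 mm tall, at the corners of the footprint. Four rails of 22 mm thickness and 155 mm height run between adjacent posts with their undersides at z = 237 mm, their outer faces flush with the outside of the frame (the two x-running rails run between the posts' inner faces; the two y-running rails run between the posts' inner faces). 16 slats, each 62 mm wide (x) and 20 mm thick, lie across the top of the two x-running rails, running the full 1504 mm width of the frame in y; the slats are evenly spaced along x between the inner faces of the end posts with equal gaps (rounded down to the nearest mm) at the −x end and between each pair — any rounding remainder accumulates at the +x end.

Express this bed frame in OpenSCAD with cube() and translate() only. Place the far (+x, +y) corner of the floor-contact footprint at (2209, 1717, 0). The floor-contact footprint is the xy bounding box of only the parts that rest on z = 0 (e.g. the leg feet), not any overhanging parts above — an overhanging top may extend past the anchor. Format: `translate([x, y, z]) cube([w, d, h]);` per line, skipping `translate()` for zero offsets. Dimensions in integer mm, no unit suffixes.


translate([280, 213, 0]) cube([67, 67, 515]);
translate([280, 1650, 0]) cube([67, 67, 515]);
translate([2142, 213, 0]) cube([67, 67, 515]);
translate([2142, 1650, 0]) cube([67, 67, 515]);
translate([347, 213, 237]) cube([1795, 22, 155]);
translate([347, 1695, 237]) cube([1795, 22, 155]);
translate([280, 280, 237]) cube([22, 1370, 155]);
translate([2187, 280, 237]) cube([22, 1370, 155]);
translate([394, 213, 392]) cube([62, 1504, 20]);
translate([503, 213, 392]) cube([62, 1504, 20]);
translate([612, 213, 392]) cube([62, 1504, 20]);
translate([721, 213, 392]) cube([62, 1504, 20]);
translate([830, 213, 392]) cube([62, 1504, 20]);
translate([939, 213, 392]) cube([62, 1504, 20]);
translate([1048, 213, 392]) cube([62, 1504, 20]);
translate([1157, 213, 392]) cube([62, 1504, 20]);
translate([1266, 213, 392]) cube([62, 1504, 20]);
translate([1375, 213, 392]) cube([62, 1504, 20]);
translate([1484, 213, 392]) cube([62, 1504, 20]);
translate([1593, 213, 392]) cube([62, 1504, 20]);
translate([1702, 213, 392]) cube([62, 1504, 20]);
translate([1811, 213, 392]) cube([62, 1504, 20]);
translate([1920, 213, 392]) cube([62, 1504, 20]);
translate([2029, 213, 392]) cube([62, 1504, 20]);


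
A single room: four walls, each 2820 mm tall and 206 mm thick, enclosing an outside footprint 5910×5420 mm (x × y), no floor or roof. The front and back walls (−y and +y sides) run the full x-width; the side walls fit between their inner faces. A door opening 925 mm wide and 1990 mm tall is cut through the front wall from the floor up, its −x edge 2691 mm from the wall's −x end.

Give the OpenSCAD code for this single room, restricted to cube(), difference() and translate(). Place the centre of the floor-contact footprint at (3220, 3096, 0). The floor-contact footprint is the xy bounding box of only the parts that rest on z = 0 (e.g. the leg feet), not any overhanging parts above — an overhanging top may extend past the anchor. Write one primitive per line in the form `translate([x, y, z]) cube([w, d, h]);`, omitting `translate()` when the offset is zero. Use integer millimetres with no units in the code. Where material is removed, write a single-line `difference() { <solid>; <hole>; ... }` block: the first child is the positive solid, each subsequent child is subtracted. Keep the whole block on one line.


difference() { translate([265, 386, 0]) cube([5910, 206, 2820]); translate([2956, 386, 0]) cube([925, 206, 1990]); }
translate([265, 5600, 0]) cube([5910, 206, 2820]);
translate([265, 592, 0]) cube([206, 5008, 2820]);
translate([5969, 592, 0]) cube([206, 5008, 2820]);


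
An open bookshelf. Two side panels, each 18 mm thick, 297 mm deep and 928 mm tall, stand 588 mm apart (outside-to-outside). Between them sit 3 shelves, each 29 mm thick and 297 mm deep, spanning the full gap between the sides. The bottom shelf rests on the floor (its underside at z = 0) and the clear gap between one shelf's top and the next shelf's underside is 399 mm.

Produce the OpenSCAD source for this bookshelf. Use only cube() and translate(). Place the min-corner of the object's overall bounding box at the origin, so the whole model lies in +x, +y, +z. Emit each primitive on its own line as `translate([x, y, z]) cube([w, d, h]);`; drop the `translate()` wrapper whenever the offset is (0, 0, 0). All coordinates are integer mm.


cube([18, 297, 928]);
translate([570, 0, 0]) cube([18, 297, 928]);
translate([18, 0, 0]) cube([552, 297, 29]);
translate([18, 0, 428]) cube([552, 297, 29]);
translate([18, 0, 856]) cube([552, 297, 29]);


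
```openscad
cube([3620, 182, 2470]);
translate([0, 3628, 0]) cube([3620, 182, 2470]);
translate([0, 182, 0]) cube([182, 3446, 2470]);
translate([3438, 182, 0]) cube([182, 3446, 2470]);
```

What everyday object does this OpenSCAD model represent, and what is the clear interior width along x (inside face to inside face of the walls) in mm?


A house (or room) frame. The interior width is 3256 mm.

Four 2470 mm walls enclosing a rectangle with no floor or roof — a room or house frame. Outside width is 3620 mm and wall thickness is 182 mm, so the interior width is 3620 − 2 × 182 = 3256 mm.


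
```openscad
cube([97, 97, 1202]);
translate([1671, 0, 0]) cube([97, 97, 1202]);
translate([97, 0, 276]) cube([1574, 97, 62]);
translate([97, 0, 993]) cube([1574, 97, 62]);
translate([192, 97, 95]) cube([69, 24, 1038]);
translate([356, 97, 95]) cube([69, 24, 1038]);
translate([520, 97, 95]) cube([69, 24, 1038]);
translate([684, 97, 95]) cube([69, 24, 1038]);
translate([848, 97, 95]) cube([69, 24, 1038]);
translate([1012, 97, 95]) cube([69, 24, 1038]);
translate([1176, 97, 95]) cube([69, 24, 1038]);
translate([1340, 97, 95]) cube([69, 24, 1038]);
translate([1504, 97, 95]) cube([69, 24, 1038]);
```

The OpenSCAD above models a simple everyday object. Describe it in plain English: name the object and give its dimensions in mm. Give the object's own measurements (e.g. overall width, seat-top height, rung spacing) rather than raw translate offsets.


A fence section. Two 97×97 mm posts, 1202 mm tall, stand on the floor with a clear span of 1574 mm between their inner faces. Two horizontal rails of 97×62 mm section span the gap between the posts with their undersides at z = 276 mm and z = 993 mm, flush with the posts' −y face. 9 pickets, each 69 mm wide, 24 mm thick and 1038 mm tall, are fixed to the +y face of the rails with their bottoms at z = 95 mm, spaced across the span with a 95 mm gap after the −x post and between neighbouring pickets, with 98 mm left before the +x post.


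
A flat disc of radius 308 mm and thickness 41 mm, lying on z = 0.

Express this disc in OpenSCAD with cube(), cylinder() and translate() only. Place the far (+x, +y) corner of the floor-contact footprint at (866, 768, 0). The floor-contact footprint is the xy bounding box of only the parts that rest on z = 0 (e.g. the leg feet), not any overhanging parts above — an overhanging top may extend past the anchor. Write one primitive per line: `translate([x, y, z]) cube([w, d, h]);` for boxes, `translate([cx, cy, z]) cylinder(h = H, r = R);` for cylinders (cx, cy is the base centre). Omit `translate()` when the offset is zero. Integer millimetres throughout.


translate([558, 460, 0]) cylinder(h = 41, r = 308);


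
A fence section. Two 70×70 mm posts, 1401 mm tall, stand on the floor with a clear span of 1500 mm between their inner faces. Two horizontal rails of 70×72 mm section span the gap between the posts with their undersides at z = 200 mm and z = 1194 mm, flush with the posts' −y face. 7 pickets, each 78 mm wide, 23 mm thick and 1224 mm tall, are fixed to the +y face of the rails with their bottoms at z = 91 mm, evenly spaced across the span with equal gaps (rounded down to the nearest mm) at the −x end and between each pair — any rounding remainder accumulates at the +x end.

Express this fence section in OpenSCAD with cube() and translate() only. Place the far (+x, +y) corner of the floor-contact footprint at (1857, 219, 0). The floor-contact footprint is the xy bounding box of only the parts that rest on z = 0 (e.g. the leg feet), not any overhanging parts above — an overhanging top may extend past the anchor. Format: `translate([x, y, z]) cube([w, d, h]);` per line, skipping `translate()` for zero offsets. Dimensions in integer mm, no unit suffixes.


translate([217, 149, 0]) cube([70, 70, 1401]);
translate([1787, 149, 0]) cube([70, 70, 1401]);
translate([287, 149, 200]) cube([1500, 70, 72]);
translate([287, 149, 1194]) cube([1500, 70, 72]);
translate([406, 219, 91]) cube([78, 23, 1224]);
translate([603, 219, 91]) cube([78, 23, 1224]);
translate([800, 219, 91]) cube([78, 23, 1224]);
translate([997, 219, 91]) cube([78, 23, 1224]);
translate([1194, 219, 91]) cube([78, 23, 1224]);
translate([1391, 219, 91]) cube([78, 23, 1224]);
translate([1588, 219, 91]) cube([78, 23, 1224]);
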